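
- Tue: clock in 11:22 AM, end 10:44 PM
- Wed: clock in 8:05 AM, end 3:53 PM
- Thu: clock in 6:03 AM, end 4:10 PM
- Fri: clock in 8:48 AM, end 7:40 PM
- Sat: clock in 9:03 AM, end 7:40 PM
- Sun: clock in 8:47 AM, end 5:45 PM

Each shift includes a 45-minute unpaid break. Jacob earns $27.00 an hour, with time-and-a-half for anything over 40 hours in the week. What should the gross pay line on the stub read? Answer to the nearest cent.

$1696.95

Tue: 11:22 AM–10:44 PM = 11 h 22 min; less 45 min break → 10 h 37 min
Wed: 8:05 AM–3:53 PM = 7 h 48 min; less 45 min break → 7 h 3 min
Thu: 6:03 AM–4:10 PM = 10 h 7 min; less 45 min break → 9 h 22 min
Fri: 8:48 AM–7:40 PM = 10 h 52 min; less 45 min break → 10 h 7 min
Sat: 9:03 AM–7:40 PM = 10 h 37 min; less 45 min break → 9 h 52 min
Sun: 8:47 AM–5:45 PM = 8 h 58 min; less 45 min break → 8 h 13 min
Total worked: 55 h 14 min = 3314 min.
Regular 40 h 0 min = 2400 min at $27.00/h; overtime 15 h 14 min = 914 min at $40.50/h.
Pay = (2400 × $27.00 + 914 × $40.50) ÷ 60 = $1696.95.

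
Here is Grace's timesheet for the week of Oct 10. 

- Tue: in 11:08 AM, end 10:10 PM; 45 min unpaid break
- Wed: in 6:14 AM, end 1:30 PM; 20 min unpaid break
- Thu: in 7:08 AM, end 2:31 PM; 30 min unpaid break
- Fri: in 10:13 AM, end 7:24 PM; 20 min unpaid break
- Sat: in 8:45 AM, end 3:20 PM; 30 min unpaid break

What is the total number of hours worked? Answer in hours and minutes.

39 h 2 min

Tue: 11:08 AM–10:10 PM = 11 h 2 min; less 45 min break → 10 h 17 min
Wed: 6:14 AM–1:30 PM = 7 h 16 min; less 20 min break → 6 h 56 min
Thu: 7:08 AM–2:31 PM = 7 h 23 min; less 30 min break → 6 h 53 min
Fri: 10:13 AM–7:24 PM = 9 h 11 min; less 20 min break → 8 h 51 min
Sat: 8:45 AM–3:20 PM = 6 h 35 min; less 30 min break → 6 h 5 min
Total: 10 h 17 min + 6 h 56 min + 6 h 53 min + 8 h 51 min + 6 h 5 min = 39 h 2 min.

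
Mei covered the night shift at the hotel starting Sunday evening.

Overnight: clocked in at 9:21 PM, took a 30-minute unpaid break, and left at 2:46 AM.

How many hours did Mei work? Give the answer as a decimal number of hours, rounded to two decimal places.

4.92 hours

Overnight: 9:21 PM → midnight = 2 h 39 min; midnight → 2:46 AM = 2 h 46 min; span 5 h 25 min; less 30 min break → 4 h 55 min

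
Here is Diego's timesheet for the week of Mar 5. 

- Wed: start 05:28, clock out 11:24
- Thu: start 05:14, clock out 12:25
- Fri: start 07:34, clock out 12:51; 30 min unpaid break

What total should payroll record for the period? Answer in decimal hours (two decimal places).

Wed: 05:28–11:24 = 5 h 56 min
Thu: 05:14–12:25 = 7 h 11 min
Fri: 07:34–12:51 = 5 h 17 min; less 30 min break → 4 h 47 min
Total: 5 h 56 min + 7 h 11 min + 4 h 47 min = 17 h 54 min.

17.90 hours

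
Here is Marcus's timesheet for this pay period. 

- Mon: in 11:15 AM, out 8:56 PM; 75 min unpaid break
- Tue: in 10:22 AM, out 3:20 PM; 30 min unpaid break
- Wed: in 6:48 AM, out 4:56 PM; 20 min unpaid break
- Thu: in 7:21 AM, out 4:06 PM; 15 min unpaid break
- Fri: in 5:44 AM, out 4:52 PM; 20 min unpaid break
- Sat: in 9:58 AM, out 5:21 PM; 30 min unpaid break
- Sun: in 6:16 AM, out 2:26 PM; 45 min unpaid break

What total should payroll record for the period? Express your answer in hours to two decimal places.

Mon: 11:15 AM–8:56 PM = 9 h 41 min; less 75 min break → 8 h 26 min
Tue: 10:22 AM–3:20 PM = 4 h 58 min; less 30 min break → 4 h 28 min
Wed: 6:48 AM–4:56 PM = 10 h 8 min; less 20 min break → 9 h 48 min
Thu: 7:21 AM–4:06 PM = 8 h 45 min; less 15 min break → 8 h 30 min
Fri: 5:44 AM–4:52 PM = 11 h 8 min; less 20 min break → 10 h 48 min
Sat: 9:58 AM–5:21 PM = 7 h 23 min; less 30 min break → 6 h 53 min
Sun: 6:16 AM–2:26 PM = 8 h 10 min; less 45 min break → 7 h 25 min
Total: 8 h 26 min + 4 h 28 min + 9 h 48 min + 8 h 30 min + 10 h 48 min + 6 h 53 min + 7 h 25 min = 56 h 18 min.

56.30 hours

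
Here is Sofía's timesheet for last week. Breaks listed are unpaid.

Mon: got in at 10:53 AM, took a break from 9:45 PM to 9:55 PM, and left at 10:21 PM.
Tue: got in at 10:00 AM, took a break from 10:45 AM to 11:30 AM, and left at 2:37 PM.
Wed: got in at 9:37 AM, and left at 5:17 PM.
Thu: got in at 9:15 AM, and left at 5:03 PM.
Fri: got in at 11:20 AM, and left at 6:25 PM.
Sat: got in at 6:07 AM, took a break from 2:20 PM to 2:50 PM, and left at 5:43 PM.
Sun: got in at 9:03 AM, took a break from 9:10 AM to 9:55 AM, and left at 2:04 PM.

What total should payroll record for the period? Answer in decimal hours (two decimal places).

53.08 hours

Mon: 10:53 AM–10:21 PM = 11 h 28 min; less 10 min break → 11 h 18 min
Tue: 10:00 AM–2:37 PM = 4 h 37 min; less 45 min break → 3 h 52 min
Wed: 9:37 AM–5:17 PM = 7 h 40 min
Thu: 9:15 AM–5:03 PM = 7 h 48 min
Fri: 11:20 AM–6:25 PM = 7 h 5 min
Sat: 6:07 AM–5:43 PM = 11 h 36 min; less 30 min break → 11 h 6 min
Sun: 9:03 AM–2:04 PM = 5 h 1 min; less 45 min break → 4 h 16 min
Total: 11 h 18 min + 3 h 52 min + 7 h 40 min + 7 h 48 min + 7 h 5 min + 11 h 6 min + 4 h 16 min = 53 h 5 min.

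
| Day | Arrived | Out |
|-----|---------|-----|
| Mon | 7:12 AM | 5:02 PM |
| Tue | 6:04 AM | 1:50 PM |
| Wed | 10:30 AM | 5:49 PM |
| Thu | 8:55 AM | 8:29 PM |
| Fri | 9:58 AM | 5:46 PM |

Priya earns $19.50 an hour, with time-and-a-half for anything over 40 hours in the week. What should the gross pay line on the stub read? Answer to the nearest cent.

$905.29

Mon: 7:12 AM–5:02 PM = 9 h 50 min
Tue: 6:04 AM–1:50 PM = 7 h 46 min
Wed: 10:30 AM–5:49 PM = 7 h 19 min
Thu: 8:55 AM–8:29 PM = 11 h 34 min
Fri: 9:58 AM–5:46 PM = 7 h 48 min
Total worked: 44 h 17 min = 2657 min.
Regular 40 h 0 min = 2400 min at $19.50/h; overtime 4 h 17 min = 257 min at $29.25/h.
Pay = (2400 × $19.50 + 257 × $29.25) ÷ 60 = $905.29.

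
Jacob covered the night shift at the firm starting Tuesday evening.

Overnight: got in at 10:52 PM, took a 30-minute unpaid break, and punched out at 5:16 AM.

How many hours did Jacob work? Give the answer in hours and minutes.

5 h 54 min

Overnight: 10:52 PM → midnight = 1 h 8 min; midnight → 5:16 AM = 5 h 16 min; span 6 h 24 min; less 30 min break → 5 h 54 min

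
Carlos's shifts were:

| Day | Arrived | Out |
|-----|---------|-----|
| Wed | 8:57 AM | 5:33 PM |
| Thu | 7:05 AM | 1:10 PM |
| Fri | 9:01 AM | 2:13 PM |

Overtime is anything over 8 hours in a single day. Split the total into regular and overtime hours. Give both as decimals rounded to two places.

Regular 19.28 hours, overtime 0.60 hours

Wed: 8:57 AM–5:33 PM = 8 h 36 min
Thu: 7:05 AM–1:10 PM = 6 h 5 min
Fri: 9:01 AM–2:13 PM = 5 h 12 min
Wed reg 8 h 0 min / OT 0 h 36 min; Thu reg 6 h 5 min / OT 0 h 0 min; Fri reg 5 h 12 min / OT 0 h 0 min.
Totals: regular 19 h 17 min, overtime 0 h 36 min.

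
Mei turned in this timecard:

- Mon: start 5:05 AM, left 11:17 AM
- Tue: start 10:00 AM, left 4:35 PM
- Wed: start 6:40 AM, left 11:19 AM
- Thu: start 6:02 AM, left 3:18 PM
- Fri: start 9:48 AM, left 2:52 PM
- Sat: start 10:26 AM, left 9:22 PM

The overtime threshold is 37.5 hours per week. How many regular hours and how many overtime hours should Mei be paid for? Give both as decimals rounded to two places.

Mon: 5:05 AM–11:17 AM = 6 h 12 min
Tue: 10:00 AM–4:35 PM = 6 h 35 min
Wed: 6:40 AM–11:19 AM = 4 h 39 min
Thu: 6:02 AM–3:18 PM = 9 h 16 min
Fri: 9:48 AM–2:52 PM = 5 h 4 min
Sat: 10:26 AM–9:22 PM = 10 h 56 min
Total worked: 42 h 42 min = 42.70 h.
Threshold 37.5 h → overtime 5 h 12 min, regular 37 h 30 min.

Regular 37.50 hours, overtime 5.20 hours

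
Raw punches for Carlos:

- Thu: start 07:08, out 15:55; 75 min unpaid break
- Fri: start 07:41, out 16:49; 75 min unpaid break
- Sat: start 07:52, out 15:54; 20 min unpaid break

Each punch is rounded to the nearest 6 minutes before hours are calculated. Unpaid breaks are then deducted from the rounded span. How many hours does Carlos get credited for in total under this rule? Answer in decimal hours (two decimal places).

Thu: in 07:08→07:06, out 15:55→15:54; 8 h 48 min − 75 min = 7 h 33 min
Fri: in 07:41→07:42, out 16:49→16:48; 9 h 6 min − 75 min = 7 h 51 min
Sat: in 07:52→07:54, out 15:54→15:54; 8 h 0 min − 20 min = 7 h 40 min
Total credited: 23 h 4 min.

23.07 hours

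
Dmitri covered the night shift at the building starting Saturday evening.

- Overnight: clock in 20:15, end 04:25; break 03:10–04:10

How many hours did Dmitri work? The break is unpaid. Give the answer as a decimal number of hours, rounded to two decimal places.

7.17 hours

Overnight: 20:15 → midnight = 3 h 45 min; midnight → 04:25 = 4 h 25 min; span 8 h 10 min; less 60 min break → 7 h 10 min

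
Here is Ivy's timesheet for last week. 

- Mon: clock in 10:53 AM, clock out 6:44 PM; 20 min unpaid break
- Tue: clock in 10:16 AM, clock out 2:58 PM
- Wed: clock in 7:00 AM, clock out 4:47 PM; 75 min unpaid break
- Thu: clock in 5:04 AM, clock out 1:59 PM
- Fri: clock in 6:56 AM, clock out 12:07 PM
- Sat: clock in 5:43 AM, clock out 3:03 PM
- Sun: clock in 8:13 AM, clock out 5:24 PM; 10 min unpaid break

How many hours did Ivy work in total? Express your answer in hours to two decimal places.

Mon: 10:53 AM–6:44 PM = 7 h 51 min; less 20 min break → 7 h 31 min
Tue: 10:16 AM–2:58 PM = 4 h 42 min
Wed: 7:00 AM–4:47 PM = 9 h 47 min; less 75 min break → 8 h 32 min
Thu: 5:04 AM–1:59 PM = 8 h 55 min
Fri: 6:56 AM–12:07 PM = 5 h 11 min
Sat: 5:43 AM–3:03 PM = 9 h 20 min
Sun: 8:13 AM–5:24 PM = 9 h 11 min; less 10 min break → 9 h 1 min
Total: 7 h 31 min + 4 h 42 min + 8 h 32 min + 8 h 55 min + 5 h 11 min + 9 h 20 min + 9 h 1 min = 53 h 12 min.

53.20 hours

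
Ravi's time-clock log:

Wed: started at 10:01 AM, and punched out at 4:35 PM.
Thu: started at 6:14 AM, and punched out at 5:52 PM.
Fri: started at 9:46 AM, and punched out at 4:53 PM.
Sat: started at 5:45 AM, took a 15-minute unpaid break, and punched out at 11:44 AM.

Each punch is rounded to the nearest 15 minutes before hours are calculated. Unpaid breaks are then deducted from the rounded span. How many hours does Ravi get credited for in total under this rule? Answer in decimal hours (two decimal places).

Wed: in 10:01 AM→10:00 AM, out 4:35 PM→4:30 PM; 6 h 30 min
Thu: in 6:14 AM→6:15 AM, out 5:52 PM→5:45 PM; 11 h 30 min
Fri: in 9:46 AM→9:45 AM, out 4:53 PM→5:00 PM; 7 h 15 min
Sat: in 5:45 AM→5:45 AM, out 11:44 AM→11:45 AM; 6 h 0 min − 15 min = 5 h 45 min
Total credited: 31 h 0 min.

31.00 hours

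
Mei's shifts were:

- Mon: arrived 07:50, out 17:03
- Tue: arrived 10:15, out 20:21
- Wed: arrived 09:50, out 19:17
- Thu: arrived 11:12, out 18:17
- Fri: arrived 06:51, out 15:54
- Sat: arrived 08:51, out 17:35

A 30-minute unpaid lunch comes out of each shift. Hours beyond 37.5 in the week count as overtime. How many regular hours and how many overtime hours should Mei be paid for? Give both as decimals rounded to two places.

Regular 37.50 hours, overtime 13.13 hours

Mon: 07:50–17:03 = 9 h 13 min; less 30 min break → 8 h 43 min
Tue: 10:15–20:21 = 10 h 6 min; less 30 min break → 9 h 36 min
Wed: 09:50–19:17 = 9 h 27 min; less 30 min break → 8 h 57 min
Thu: 11:12–18:17 = 7 h 5 min; less 30 min break → 6 h 35 min
Fri: 06:51–15:54 = 9 h 3 min; less 30 min break → 8 h 33 min
Sat: 08:51–17:35 = 8 h 44 min; less 30 min break → 8 h 14 min
Total worked: 50 h 38 min = 50.63 h.
Threshold 37.5 h → overtime 13 h 8 min, regular 37 h 30 min.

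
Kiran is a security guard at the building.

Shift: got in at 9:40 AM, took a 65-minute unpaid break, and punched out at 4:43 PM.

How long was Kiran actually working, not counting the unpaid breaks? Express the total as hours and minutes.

5 h 58 min

Shift: 9:40 AM–4:43 PM = 7 h 3 min; less 65 min break → 5 h 58 min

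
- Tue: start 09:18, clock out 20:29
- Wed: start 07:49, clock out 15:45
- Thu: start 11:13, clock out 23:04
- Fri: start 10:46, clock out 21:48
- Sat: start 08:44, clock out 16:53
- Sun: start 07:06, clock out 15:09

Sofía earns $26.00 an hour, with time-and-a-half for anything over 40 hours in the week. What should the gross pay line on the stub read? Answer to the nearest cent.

$1749.80

Tue: 09:18–20:29 = 11 h 11 min
Wed: 07:49–15:45 = 7 h 56 min
Thu: 11:13–23:04 = 11 h 51 min
Fri: 10:46–21:48 = 11 h 2 min
Sat: 08:44–16:53 = 8 h 9 min
Sun: 07:06–15:09 = 8 h 3 min
Total worked: 58 h 12 min = 3492 min.
Regular 40 h 0 min = 2400 min at $26.00/h; overtime 18 h 12 min = 1092 min at $39.00/h.
Pay = (2400 × $26.00 + 1092 × $39.00) ÷ 60 = $1749.80.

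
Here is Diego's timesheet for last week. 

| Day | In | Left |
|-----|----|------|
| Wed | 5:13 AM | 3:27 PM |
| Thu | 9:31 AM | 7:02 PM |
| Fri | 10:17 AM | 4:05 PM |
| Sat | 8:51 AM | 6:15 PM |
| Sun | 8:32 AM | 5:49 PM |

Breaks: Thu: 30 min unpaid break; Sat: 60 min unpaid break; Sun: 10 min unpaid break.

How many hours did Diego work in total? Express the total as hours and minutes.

Wed: 5:13 AM–3:27 PM = 10 h 14 min
Thu: 9:31 AM–7:02 PM = 9 h 31 min; less 30 min break → 9 h 1 min
Fri: 10:17 AM–4:05 PM = 5 h 48 min
Sat: 8:51 AM–6:15 PM = 9 h 24 min; less 60 min break → 8 h 24 min
Sun: 8:32 AM–5:49 PM = 9 h 17 min; less 10 min break → 9 h 7 min
Total: 10 h 14 min + 9 h 1 min + 5 h 48 min + 8 h 24 min + 9 h 7 min = 42 h 34 min.

42 h 34 min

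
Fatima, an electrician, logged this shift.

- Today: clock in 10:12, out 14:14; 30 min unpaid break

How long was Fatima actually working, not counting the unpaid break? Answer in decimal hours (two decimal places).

3.53 hours

Today: 10:12–14:14 = 4 h 2 min; less 30 min break → 3 h 32 min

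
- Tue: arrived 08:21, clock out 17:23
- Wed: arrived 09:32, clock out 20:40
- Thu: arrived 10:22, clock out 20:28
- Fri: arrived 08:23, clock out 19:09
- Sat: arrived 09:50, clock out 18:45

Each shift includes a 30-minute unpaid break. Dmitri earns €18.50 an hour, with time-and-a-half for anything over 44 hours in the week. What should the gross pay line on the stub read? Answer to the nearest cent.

€909.74

Tue: 08:21–17:23 = 9 h 2 min; less 30 min break → 8 h 32 min
Wed: 09:32–20:40 = 11 h 8 min; less 30 min break → 10 h 38 min
Thu: 10:22–20:28 = 10 h 6 min; less 30 min break → 9 h 36 min
Fri: 08:23–19:09 = 10 h 46 min; less 30 min break → 10 h 16 min
Sat: 09:50–18:45 = 8 h 55 min; less 30 min break → 8 h 25 min
Total worked: 47 h 27 min = 2847 min.
Regular 44 h 0 min = 2640 min at €18.50/h; overtime 3 h 27 min = 207 min at €27.75/h.
Pay = (2640 × €18.50 + 207 × €27.75) ÷ 60 = €909.74.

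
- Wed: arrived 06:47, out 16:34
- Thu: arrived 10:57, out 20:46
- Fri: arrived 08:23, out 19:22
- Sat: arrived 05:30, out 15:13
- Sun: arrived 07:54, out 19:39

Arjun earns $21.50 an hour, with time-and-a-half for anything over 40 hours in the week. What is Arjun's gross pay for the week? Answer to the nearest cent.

$1248.61

Wed: 06:47–16:34 = 9 h 47 min
Thu: 10:57–20:46 = 9 h 49 min
Fri: 08:23–19:22 = 10 h 59 min
Sat: 05:30–15:13 = 9 h 43 min
Sun: 07:54–19:39 = 11 h 45 min
Total worked: 52 h 3 min = 3123 min.
Regular 40 h 0 min = 2400 min at $21.50/h; overtime 12 h 3 min = 723 min at $32.25/h.
Pay = (2400 × $21.50 + 723 × $32.25) ÷ 60 = $1248.61.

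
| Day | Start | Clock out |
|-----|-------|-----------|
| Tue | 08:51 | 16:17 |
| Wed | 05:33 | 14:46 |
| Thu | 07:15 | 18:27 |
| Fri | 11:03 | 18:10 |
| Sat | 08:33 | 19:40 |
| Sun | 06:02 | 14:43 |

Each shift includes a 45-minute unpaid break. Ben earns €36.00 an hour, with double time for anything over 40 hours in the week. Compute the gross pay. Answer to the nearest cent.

€2179.20

Tue: 08:51–16:17 = 7 h 26 min; less 45 min break → 6 h 41 min
Wed: 05:33–14:46 = 9 h 13 min; less 45 min break → 8 h 28 min
Thu: 07:15–18:27 = 11 h 12 min; less 45 min break → 10 h 27 min
Fri: 11:03–18:10 = 7 h 7 min; less 45 min break → 6 h 22 min
Sat: 08:33–19:40 = 11 h 7 min; less 45 min break → 10 h 22 min
Sun: 06:02–14:43 = 8 h 41 min; less 45 min break → 7 h 56 min
Total worked: 50 h 16 min = 3016 min.
Regular 40 h 0 min = 2400 min at €36.00/h; overtime 10 h 16 min = 616 min at €72.00/h.
Pay = (2400 × €36.00 + 616 × €72.00) ÷ 60 = €2179.20.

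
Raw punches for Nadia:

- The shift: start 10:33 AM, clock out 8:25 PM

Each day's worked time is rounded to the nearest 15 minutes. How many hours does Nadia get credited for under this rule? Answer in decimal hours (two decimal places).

The shift: 10:33 AM–8:25 PM = 9 h 52 min → rounds to 9 h 45 min

9.75 hours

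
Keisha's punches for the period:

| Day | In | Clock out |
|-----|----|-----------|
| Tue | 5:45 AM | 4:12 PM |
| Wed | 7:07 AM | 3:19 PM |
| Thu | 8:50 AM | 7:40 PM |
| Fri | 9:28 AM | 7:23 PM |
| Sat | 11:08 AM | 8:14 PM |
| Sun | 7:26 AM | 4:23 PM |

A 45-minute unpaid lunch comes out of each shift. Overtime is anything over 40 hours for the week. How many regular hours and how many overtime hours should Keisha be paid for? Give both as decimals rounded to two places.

Regular 40.00 hours, overtime 12.95 hours

Tue: 5:45 AM–4:12 PM = 10 h 27 min; less 45 min break → 9 h 42 min
Wed: 7:07 AM–3:19 PM = 8 h 12 min; less 45 min break → 7 h 27 min
Thu: 8:50 AM–7:40 PM = 10 h 50 min; less 45 min break → 10 h 5 min
Fri: 9:28 AM–7:23 PM = 9 h 55 min; less 45 min break → 9 h 10 min
Sat: 11:08 AM–8:14 PM = 9 h 6 min; less 45 min break → 8 h 21 min
Sun: 7:26 AM–4:23 PM = 8 h 57 min; less 45 min break → 8 h 12 min
Total worked: 52 h 57 min = 52.95 h.
Threshold 40 h → overtime 12 h 57 min, regular 40 h 0 min.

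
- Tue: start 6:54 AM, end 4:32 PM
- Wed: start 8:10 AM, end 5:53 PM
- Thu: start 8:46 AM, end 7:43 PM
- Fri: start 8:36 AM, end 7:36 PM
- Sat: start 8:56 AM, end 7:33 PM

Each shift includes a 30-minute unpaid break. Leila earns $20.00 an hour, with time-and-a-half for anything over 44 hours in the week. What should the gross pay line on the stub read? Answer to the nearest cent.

Tue: 6:54 AM–4:32 PM = 9 h 38 min; less 30 min break → 9 h 8 min
Wed: 8:10 AM–5:53 PM = 9 h 43 min; less 30 min break → 9 h 13 min
Thu: 8:46 AM–7:43 PM = 10 h 57 min; less 30 min break → 10 h 27 min
Fri: 8:36 AM–7:36 PM = 11 h 0 min; less 30 min break → 10 h 30 min
Sat: 8:56 AM–7:33 PM = 10 h 37 min; less 30 min break → 10 h 7 min
Total worked: 49 h 25 min = 2965 min.
Regular 44 h 0 min = 2640 min at $20.00/h; overtime 5 h 25 min = 325 min at $30.00/h.
Pay = (2640 × $20.00 + 325 × $30.00) ÷ 60 = $1042.50.

$1042.50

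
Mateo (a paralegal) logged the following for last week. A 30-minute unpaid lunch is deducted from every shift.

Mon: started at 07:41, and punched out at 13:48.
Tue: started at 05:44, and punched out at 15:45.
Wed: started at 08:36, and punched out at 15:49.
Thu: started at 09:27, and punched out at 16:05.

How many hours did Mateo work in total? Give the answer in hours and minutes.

Mon: 07:41–13:48 = 6 h 7 min; less 30 min break → 5 h 37 min
Tue: 05:44–15:45 = 10 h 1 min; less 30 min break → 9 h 31 min
Wed: 08:36–15:49 = 7 h 13 min; less 30 min break → 6 h 43 min
Thu: 09:27–16:05 = 6 h 38 min; less 30 min break → 6 h 8 min
Total: 5 h 37 min + 9 h 31 min + 6 h 43 min + 6 h 8 min = 27 h 59 min.

27 h 59 min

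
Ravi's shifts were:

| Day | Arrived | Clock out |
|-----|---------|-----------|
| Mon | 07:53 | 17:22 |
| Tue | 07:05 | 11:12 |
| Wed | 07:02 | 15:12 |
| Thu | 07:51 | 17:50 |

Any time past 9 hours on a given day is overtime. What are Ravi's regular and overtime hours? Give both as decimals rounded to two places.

Regular 30.28 hours, overtime 1.47 hours

Mon: 07:53–17:22 = 9 h 29 min
Tue: 07:05–11:12 = 4 h 7 min
Wed: 07:02–15:12 = 8 h 10 min
Thu: 07:51–17:50 = 9 h 59 min
Mon reg 9 h 0 min / OT 0 h 29 min; Tue reg 4 h 7 min / OT 0 h 0 min; Wed reg 8 h 10 min / OT 0 h 0 min; Thu reg 9 h 0 min / OT 0 h 59 min.
Totals: regular 30 h 17 min, overtime 1 h 28 min.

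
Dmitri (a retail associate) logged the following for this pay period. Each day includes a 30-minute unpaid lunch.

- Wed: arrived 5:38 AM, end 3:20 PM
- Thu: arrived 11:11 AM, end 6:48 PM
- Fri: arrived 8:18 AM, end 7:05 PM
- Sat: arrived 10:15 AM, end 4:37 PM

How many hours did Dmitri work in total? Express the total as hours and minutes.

32 h 28 min

Wed: 5:38 AM–3:20 PM = 9 h 42 min; less 30 min break → 9 h 12 min
Thu: 11:11 AM–6:48 PM = 7 h 37 min; less 30 min break → 7 h 7 min
Fri: 8:18 AM–7:05 PM = 10 h 47 min; less 30 min break → 10 h 17 min
Sat: 10:15 AM–4:37 PM = 6 h 22 min; less 30 min break → 5 h 52 min
Total: 9 h 12 min + 7 h 7 min + 10 h 17 min + 5 h 52 min = 32 h 28 min.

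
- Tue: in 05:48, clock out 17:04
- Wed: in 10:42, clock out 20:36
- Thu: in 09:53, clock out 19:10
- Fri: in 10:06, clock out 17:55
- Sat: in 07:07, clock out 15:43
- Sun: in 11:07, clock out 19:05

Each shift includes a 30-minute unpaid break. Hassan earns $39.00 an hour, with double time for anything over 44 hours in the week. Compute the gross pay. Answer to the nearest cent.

Tue: 05:48–17:04 = 11 h 16 min; less 30 min break → 10 h 46 min
Wed: 10:42–20:36 = 9 h 54 min; less 30 min break → 9 h 24 min
Thu: 09:53–19:10 = 9 h 17 min; less 30 min break → 8 h 47 min
Fri: 10:06–17:55 = 7 h 49 min; less 30 min break → 7 h 19 min
Sat: 07:07–15:43 = 8 h 36 min; less 30 min break → 8 h 6 min
Sun: 11:07–19:05 = 7 h 58 min; less 30 min break → 7 h 28 min
Total worked: 51 h 50 min = 3110 min.
Regular 44 h 0 min = 2640 min at $39.00/h; overtime 7 h 50 min = 470 min at $78.00/h.
Pay = (2640 × $39.00 + 470 × $78.00) ÷ 60 = $2327.00.

$2327.00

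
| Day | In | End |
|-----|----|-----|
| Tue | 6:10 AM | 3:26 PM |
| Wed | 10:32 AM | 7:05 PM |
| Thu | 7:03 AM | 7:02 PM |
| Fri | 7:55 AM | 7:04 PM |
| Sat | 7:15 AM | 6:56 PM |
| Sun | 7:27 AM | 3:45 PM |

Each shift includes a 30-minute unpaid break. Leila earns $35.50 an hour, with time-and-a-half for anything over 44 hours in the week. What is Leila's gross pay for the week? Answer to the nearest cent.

$2303.95

Tue: 6:10 AM–3:26 PM = 9 h 16 min; less 30 min break → 8 h 46 min
Wed: 10:32 AM–7:05 PM = 8 h 33 min; less 30 min break → 8 h 3 min
Thu: 7:03 AM–7:02 PM = 11 h 59 min; less 30 min break → 11 h 29 min
Fri: 7:55 AM–7:04 PM = 11 h 9 min; less 30 min break → 10 h 39 min
Sat: 7:15 AM–6:56 PM = 11 h 41 min; less 30 min break → 11 h 11 min
Sun: 7:27 AM–3:45 PM = 8 h 18 min; less 30 min break → 7 h 48 min
Total worked: 57 h 56 min = 3476 min.
Regular 44 h 0 min = 2640 min at $35.50/h; overtime 13 h 56 min = 836 min at $53.25/h.
Pay = (2640 × $35.50 + 836 × $53.25) ÷ 60 = $2303.95.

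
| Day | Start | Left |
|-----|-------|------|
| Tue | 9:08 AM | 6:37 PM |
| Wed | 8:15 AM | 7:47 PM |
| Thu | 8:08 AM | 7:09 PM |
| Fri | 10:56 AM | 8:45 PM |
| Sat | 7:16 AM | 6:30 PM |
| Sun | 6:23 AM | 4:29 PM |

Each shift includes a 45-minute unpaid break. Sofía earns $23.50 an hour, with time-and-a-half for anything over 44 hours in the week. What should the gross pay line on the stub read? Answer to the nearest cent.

Tue: 9:08 AM–6:37 PM = 9 h 29 min; less 45 min break → 8 h 44 min
Wed: 8:15 AM–7:47 PM = 11 h 32 min; less 45 min break → 10 h 47 min
Thu: 8:08 AM–7:09 PM = 11 h 1 min; less 45 min break → 10 h 16 min
Fri: 10:56 AM–8:45 PM = 9 h 49 min; less 45 min break → 9 h 4 min
Sat: 7:16 AM–6:30 PM = 11 h 14 min; less 45 min break → 10 h 29 min
Sun: 6:23 AM–4:29 PM = 10 h 6 min; less 45 min break → 9 h 21 min
Total worked: 58 h 41 min = 3521 min.
Regular 44 h 0 min = 2640 min at $23.50/h; overtime 14 h 41 min = 881 min at $35.25/h.
Pay = (2640 × $23.50 + 881 × $35.25) ÷ 60 = $1551.59.

$1551.59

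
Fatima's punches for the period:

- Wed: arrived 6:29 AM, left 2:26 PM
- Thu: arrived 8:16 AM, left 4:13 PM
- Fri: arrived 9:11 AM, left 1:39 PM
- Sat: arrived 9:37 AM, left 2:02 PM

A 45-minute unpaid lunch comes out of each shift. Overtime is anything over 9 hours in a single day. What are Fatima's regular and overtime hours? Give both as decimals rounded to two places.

Wed: 6:29 AM–2:26 PM = 7 h 57 min; less 45 min break → 7 h 12 min
Thu: 8:16 AM–4:13 PM = 7 h 57 min; less 45 min break → 7 h 12 min
Fri: 9:11 AM–1:39 PM = 4 h 28 min; less 45 min break → 3 h 43 min
Sat: 9:37 AM–2:02 PM = 4 h 25 min; less 45 min break → 3 h 40 min
Wed reg 7 h 12 min / OT 0 h 0 min; Thu reg 7 h 12 min / OT 0 h 0 min; Fri reg 3 h 43 min / OT 0 h 0 min; Sat reg 3 h 40 min / OT 0 h 0 min.
Totals: regular 21 h 47 min, overtime 0 h 0 min.

Regular 21.78 hours, overtime 0.00 hours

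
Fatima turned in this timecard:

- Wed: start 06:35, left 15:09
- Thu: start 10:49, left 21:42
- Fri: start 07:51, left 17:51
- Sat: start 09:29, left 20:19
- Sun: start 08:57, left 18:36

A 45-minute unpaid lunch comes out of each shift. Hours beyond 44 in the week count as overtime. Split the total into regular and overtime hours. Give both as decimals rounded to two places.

Regular 44.00 hours, overtime 2.18 hours

Wed: 06:35–15:09 = 8 h 34 min; less 45 min break → 7 h 49 min
Thu: 10:49–21:42 = 10 h 53 min; less 45 min break → 10 h 8 min
Fri: 07:51–17:51 = 10 h 0 min; less 45 min break → 9 h 15 min
Sat: 09:29–20:19 = 10 h 50 min; less 45 min break → 10 h 5 min
Sun: 08:57–18:36 = 9 h 39 min; less 45 min break → 8 h 54 min
Total worked: 46 h 11 min = 46.18 h.
Threshold 44 h → overtime 2 h 11 min, regular 44 h 0 min.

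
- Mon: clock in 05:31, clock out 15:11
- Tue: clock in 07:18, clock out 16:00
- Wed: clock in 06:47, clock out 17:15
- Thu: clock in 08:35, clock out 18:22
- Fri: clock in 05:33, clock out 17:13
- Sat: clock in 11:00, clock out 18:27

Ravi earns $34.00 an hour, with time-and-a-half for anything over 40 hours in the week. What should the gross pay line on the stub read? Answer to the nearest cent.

$2264.40

Mon: 05:31–15:11 = 9 h 40 min
Tue: 07:18–16:00 = 8 h 42 min
Wed: 06:47–17:15 = 10 h 28 min
Thu: 08:35–18:22 = 9 h 47 min
Fri: 05:33–17:13 = 11 h 40 min
Sat: 11:00–18:27 = 7 h 27 min
Total worked: 57 h 44 min = 3464 min.
Regular 40 h 0 min = 2400 min at $34.00/h; overtime 17 h 44 min = 1064 min at $51.00/h.
Pay = (2400 × $34.00 + 1064 × $51.00) ÷ 60 = $2264.40.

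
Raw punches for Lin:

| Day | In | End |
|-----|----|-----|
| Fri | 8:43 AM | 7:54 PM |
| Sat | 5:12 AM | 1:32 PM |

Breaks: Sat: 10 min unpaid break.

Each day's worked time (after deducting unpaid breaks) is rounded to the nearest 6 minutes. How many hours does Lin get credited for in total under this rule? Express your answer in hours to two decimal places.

Fri: 8:43 AM–7:54 PM = 11 h 11 min → rounds to 11 h 12 min
Sat: 5:12 AM–1:32 PM = 8 h 20 min − 10 min = 8 h 10 min → rounds to 8 h 12 min
Total credited: 19 h 24 min.

19.40 hours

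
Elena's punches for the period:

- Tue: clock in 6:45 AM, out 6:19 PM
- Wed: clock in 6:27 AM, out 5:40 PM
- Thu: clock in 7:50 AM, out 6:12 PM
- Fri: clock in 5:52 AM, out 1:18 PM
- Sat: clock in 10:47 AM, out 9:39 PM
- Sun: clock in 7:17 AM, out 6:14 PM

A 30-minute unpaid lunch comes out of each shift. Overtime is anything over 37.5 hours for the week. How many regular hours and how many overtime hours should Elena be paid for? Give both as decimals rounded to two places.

Regular 37.50 hours, overtime 21.90 hours

Tue: 6:45 AM–6:19 PM = 11 h 34 min; less 30 min break → 11 h 4 min
Wed: 6:27 AM–5:40 PM = 11 h 13 min; less 30 min break → 10 h 43 min
Thu: 7:50 AM–6:12 PM = 10 h 22 min; less 30 min break → 9 h 52 min
Fri: 5:52 AM–1:18 PM = 7 h 26 min; less 30 min break → 6 h 56 min
Sat: 10:47 AM–9:39 PM = 10 h 52 min; less 30 min break → 10 h 22 min
Sun: 7:17 AM–6:14 PM = 10 h 57 min; less 30 min break → 10 h 27 min
Total worked: 59 h 24 min = 59.40 h.
Threshold 37.5 h → overtime 21 h 54 min, regular 37 h 30 min.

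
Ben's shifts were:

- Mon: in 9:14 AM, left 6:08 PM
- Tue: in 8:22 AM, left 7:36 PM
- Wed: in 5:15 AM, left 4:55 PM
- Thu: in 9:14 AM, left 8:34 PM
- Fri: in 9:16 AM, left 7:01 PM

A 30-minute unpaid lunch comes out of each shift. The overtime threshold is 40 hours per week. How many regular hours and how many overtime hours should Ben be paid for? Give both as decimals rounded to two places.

Regular 40.00 hours, overtime 10.38 hours

Mon: 9:14 AM–6:08 PM = 8 h 54 min; less 30 min break → 8 h 24 min
Tue: 8:22 AM–7:36 PM = 11 h 14 min; less 30 min break → 10 h 44 min
Wed: 5:15 AM–4:55 PM = 11 h 40 min; less 30 min break → 11 h 10 min
Thu: 9:14 AM–8:34 PM = 11 h 20 min; less 30 min break → 10 h 50 min
Fri: 9:16 AM–7:01 PM = 9 h 45 min; less 30 min break → 9 h 15 min
Total worked: 50 h 23 min = 50.38 h.
Threshold 40 h → overtime 10 h 23 min, regular 40 h 0 min.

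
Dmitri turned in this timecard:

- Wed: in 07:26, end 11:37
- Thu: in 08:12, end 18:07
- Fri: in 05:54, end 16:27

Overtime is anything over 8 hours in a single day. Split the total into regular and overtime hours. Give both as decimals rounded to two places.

Regular 20.18 hours, overtime 4.47 hours

Wed: 07:26–11:37 = 4 h 11 min
Thu: 08:12–18:07 = 9 h 55 min
Fri: 05:54–16:27 = 10 h 33 min
Wed reg 4 h 11 min / OT 0 h 0 min; Thu reg 8 h 0 min / OT 1 h 55 min; Fri reg 8 h 0 min / OT 2 h 33 min.
Totals: regular 20 h 11 min, overtime 4 h 28 min.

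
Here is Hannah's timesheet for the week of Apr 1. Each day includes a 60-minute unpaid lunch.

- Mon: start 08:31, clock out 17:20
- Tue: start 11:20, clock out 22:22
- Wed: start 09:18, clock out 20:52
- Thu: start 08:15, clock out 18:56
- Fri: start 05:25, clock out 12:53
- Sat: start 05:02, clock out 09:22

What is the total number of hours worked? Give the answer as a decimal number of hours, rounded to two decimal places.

47.90 hours

Mon: 08:31–17:20 = 8 h 49 min; less 60 min break → 7 h 49 min
Tue: 11:20–22:22 = 11 h 2 min; less 60 min break → 10 h 2 min
Wed: 09:18–20:52 = 11 h 34 min; less 60 min break → 10 h 34 min
Thu: 08:15–18:56 = 10 h 41 min; less 60 min break → 9 h 41 min
Fri: 05:25–12:53 = 7 h 28 min; less 60 min break → 6 h 28 min
Sat: 05:02–09:22 = 4 h 20 min; less 60 min break → 3 h 20 min
Total: 7 h 49 min + 10 h 2 min + 10 h 34 min + 9 h 41 min + 6 h 28 min + 3 h 20 min = 47 h 54 min.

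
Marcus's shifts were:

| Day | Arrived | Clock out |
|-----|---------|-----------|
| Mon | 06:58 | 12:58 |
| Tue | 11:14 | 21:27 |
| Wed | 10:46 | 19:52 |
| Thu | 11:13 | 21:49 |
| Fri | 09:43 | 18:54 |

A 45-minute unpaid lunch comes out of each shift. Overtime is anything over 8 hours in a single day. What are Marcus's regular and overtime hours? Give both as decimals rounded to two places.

Regular 37.25 hours, overtime 4.10 hours

Mon: 06:58–12:58 = 6 h 0 min; less 45 min break → 5 h 15 min
Tue: 11:14–21:27 = 10 h 13 min; less 45 min break → 9 h 28 min
Wed: 10:46–19:52 = 9 h 6 min; less 45 min break → 8 h 21 min
Thu: 11:13–21:49 = 10 h 36 min; less 45 min break → 9 h 51 min
Fri: 09:43–18:54 = 9 h 11 min; less 45 min break → 8 h 26 min
Mon reg 5 h 15 min / OT 0 h 0 min; Tue reg 8 h 0 min / OT 1 h 28 min; Wed reg 8 h 0 min / OT 0 h 21 min; Thu reg 8 h 0 min / OT 1 h 51 min; Fri reg 8 h 0 min / OT 0 h 26 min.
Totals: regular 37 h 15 min, overtime 4 h 6 min.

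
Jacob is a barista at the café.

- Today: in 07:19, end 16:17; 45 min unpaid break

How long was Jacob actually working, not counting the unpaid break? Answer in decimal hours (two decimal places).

Today: 07:19–16:17 = 8 h 58 min; less 45 min break → 8 h 13 min

8.22 hours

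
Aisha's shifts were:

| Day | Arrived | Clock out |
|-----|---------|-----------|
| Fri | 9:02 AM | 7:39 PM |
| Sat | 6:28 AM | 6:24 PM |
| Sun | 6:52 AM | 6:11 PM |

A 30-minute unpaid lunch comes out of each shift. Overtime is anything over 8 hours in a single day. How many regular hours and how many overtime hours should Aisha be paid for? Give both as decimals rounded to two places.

Fri: 9:02 AM–7:39 PM = 10 h 37 min; less 30 min break → 10 h 7 min
Sat: 6:28 AM–6:24 PM = 11 h 56 min; less 30 min break → 11 h 26 min
Sun: 6:52 AM–6:11 PM = 11 h 19 min; less 30 min break → 10 h 49 min
Fri reg 8 h 0 min / OT 2 h 7 min; Sat reg 8 h 0 min / OT 3 h 26 min; Sun reg 8 h 0 min / OT 2 h 49 min.
Totals: regular 24 h 0 min, overtime 8 h 22 min.

Regular 24.00 hours, overtime 8.37 hours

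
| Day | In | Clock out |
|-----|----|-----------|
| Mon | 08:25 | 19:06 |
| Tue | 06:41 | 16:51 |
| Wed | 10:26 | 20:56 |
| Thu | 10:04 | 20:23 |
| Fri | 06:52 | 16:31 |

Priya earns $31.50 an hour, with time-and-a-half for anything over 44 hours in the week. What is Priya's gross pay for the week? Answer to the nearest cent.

$1731.71

Mon: 08:25–19:06 = 10 h 41 min
Tue: 06:41–16:51 = 10 h 10 min
Wed: 10:26–20:56 = 10 h 30 min
Thu: 10:04–20:23 = 10 h 19 min
Fri: 06:52–16:31 = 9 h 39 min
Total worked: 51 h 19 min = 3079 min.
Regular 44 h 0 min = 2640 min at $31.50/h; overtime 7 h 19 min = 439 min at $47.25/h.
Pay = (2640 × $31.50 + 439 × $47.25) ÷ 60 = $1731.71.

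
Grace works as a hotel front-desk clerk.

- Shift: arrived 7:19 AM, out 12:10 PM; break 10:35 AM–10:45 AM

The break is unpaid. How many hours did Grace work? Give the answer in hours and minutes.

Shift: 7:19 AM–12:10 PM = 4 h 51 min; less 10 min break → 4 h 41 min

4 h 41 min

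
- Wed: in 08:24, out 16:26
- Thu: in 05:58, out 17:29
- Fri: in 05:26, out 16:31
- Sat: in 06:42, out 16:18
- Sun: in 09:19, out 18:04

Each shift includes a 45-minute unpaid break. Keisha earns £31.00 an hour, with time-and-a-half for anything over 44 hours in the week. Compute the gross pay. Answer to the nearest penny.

£1421.35

Wed: 08:24–16:26 = 8 h 2 min; less 45 min break → 7 h 17 min
Thu: 05:58–17:29 = 11 h 31 min; less 45 min break → 10 h 46 min
Fri: 05:26–16:31 = 11 h 5 min; less 45 min break → 10 h 20 min
Sat: 06:42–16:18 = 9 h 36 min; less 45 min break → 8 h 51 min
Sun: 09:19–18:04 = 8 h 45 min; less 45 min break → 8 h 0 min
Total worked: 45 h 14 min = 2714 min.
Regular 44 h 0 min = 2640 min at £31.00/h; overtime 1 h 14 min = 74 min at £46.50/h.
Pay = (2640 × £31.00 + 74 × £46.50) ÷ 60 = £1421.35.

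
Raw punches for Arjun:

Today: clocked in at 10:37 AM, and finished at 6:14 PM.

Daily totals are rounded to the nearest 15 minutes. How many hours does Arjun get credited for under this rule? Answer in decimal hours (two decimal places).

Today: 10:37 AM–6:14 PM = 7 h 37 min → rounds to 7 h 30 min

7.50 hours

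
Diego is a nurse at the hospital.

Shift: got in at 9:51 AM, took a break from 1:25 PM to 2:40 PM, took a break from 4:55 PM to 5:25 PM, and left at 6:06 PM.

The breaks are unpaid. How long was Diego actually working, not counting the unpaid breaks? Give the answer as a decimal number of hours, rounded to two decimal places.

Shift: 9:51 AM–6:06 PM = 8 h 15 min; less 105 min break → 6 h 30 min

6.50 hours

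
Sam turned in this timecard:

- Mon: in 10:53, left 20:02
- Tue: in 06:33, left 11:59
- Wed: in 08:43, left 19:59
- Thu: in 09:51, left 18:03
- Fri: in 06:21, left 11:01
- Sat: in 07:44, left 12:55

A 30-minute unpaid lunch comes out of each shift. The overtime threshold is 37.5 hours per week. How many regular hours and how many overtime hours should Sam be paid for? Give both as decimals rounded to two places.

Mon: 10:53–20:02 = 9 h 9 min; less 30 min break → 8 h 39 min
Tue: 06:33–11:59 = 5 h 26 min; less 30 min break → 4 h 56 min
Wed: 08:43–19:59 = 11 h 16 min; less 30 min break → 10 h 46 min
Thu: 09:51–18:03 = 8 h 12 min; less 30 min break → 7 h 42 min
Fri: 06:21–11:01 = 4 h 40 min; less 30 min break → 4 h 10 min
Sat: 07:44–12:55 = 5 h 11 min; less 30 min break → 4 h 41 min
Total worked: 40 h 54 min = 40.90 h.
Threshold 37.5 h → overtime 3 h 24 min, regular 37 h 30 min.

Regular 37.50 hours, overtime 3.40 hours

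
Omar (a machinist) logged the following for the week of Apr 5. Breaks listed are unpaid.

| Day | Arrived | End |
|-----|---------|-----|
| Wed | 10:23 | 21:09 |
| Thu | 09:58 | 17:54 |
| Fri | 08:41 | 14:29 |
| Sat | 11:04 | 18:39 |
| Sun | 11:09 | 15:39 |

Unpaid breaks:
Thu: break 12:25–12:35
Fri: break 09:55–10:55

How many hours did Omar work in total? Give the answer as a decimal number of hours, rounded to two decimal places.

35.42 hours

Wed: 10:23–21:09 = 10 h 46 min
Thu: 09:58–17:54 = 7 h 56 min; less 10 min break → 7 h 46 min
Fri: 08:41–14:29 = 5 h 48 min; less 60 min break → 4 h 48 min
Sat: 11:04–18:39 = 7 h 35 min
Sun: 11:09–15:39 = 4 h 30 min
Total: 10 h 46 min + 7 h 46 min + 4 h 48 min + 7 h 35 min + 4 h 30 min = 35 h 25 min.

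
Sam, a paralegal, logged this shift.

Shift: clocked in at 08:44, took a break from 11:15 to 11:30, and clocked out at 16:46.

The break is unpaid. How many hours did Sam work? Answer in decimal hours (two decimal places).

7.78 hours

Shift: 08:44–16:46 = 8 h 2 min; less 15 min break → 7 h 47 min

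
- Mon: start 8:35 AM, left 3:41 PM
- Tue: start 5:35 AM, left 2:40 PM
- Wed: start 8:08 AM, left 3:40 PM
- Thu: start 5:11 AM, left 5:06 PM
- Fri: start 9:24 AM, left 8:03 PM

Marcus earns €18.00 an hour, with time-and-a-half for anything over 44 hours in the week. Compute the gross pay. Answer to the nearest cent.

Mon: 8:35 AM–3:41 PM = 7 h 6 min
Tue: 5:35 AM–2:40 PM = 9 h 5 min
Wed: 8:08 AM–3:40 PM = 7 h 32 min
Thu: 5:11 AM–5:06 PM = 11 h 55 min
Fri: 9:24 AM–8:03 PM = 10 h 39 min
Total worked: 46 h 17 min = 2777 min.
Regular 44 h 0 min = 2640 min at €18.00/h; overtime 2 h 17 min = 137 min at €27.00/h.
Pay = (2640 × €18.00 + 137 × €27.00) ÷ 60 = €853.65.

€853.65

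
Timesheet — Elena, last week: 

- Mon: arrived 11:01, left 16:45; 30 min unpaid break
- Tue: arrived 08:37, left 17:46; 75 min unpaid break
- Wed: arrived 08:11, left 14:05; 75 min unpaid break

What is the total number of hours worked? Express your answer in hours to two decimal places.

17.78 hours

Mon: 11:01–16:45 = 5 h 44 min; less 30 min break → 5 h 14 min
Tue: 08:37–17:46 = 9 h 9 min; less 75 min break → 7 h 54 min
Wed: 08:11–14:05 = 5 h 54 min; less 75 min break → 4 h 39 min
Total: 5 h 14 min + 7 h 54 min + 4 h 39 min = 17 h 47 min.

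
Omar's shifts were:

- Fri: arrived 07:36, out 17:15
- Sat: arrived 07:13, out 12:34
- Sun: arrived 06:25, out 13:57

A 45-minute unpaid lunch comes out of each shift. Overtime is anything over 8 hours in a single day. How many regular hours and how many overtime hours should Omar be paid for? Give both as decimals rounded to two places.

Regular 19.38 hours, overtime 0.90 hours

Fri: 07:36–17:15 = 9 h 39 min; less 45 min break → 8 h 54 min
Sat: 07:13–12:34 = 5 h 21 min; less 45 min break → 4 h 36 min
Sun: 06:25–13:57 = 7 h 32 min; less 45 min break → 6 h 47 min
Fri reg 8 h 0 min / OT 0 h 54 min; Sat reg 4 h 36 min / OT 0 h 0 min; Sun reg 6 h 47 min / OT 0 h 0 min.
Totals: regular 19 h 23 min, overtime 0 h 54 min.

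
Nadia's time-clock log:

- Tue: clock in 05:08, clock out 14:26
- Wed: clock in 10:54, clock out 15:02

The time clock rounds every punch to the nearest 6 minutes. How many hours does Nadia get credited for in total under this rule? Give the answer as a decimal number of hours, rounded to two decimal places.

Tue: in 05:08→05:06, out 14:26→14:24; 9 h 18 min
Wed: in 10:54→10:54, out 15:02→15:00; 4 h 6 min
Total credited: 13 h 24 min.

13.40 hours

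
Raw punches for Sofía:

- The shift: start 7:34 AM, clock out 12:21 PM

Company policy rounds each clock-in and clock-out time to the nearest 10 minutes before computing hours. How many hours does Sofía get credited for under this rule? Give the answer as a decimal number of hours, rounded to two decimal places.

The shift: in 7:34 AM→7:30 AM, out 12:21 PM→12:20 PM; 4 h 50 min

4.83 hours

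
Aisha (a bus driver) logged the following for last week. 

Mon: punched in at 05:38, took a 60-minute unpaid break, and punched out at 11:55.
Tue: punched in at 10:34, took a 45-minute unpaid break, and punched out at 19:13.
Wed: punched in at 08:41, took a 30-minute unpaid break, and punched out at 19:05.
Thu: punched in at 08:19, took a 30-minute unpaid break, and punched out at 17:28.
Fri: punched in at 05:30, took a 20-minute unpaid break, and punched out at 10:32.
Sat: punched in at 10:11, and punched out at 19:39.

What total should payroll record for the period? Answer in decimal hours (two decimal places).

45.90 hours

Mon: 05:38–11:55 = 6 h 17 min; less 60 min break → 5 h 17 min
Tue: 10:34–19:13 = 8 h 39 min; less 45 min break → 7 h 54 min
Wed: 08:41–19:05 = 10 h 24 min; less 30 min break → 9 h 54 min
Thu: 08:19–17:28 = 9 h 9 min; less 30 min break → 8 h 39 min
Fri: 05:30–10:32 = 5 h 2 min; less 20 min break → 4 h 42 min
Sat: 10:11–19:39 = 9 h 28 min
Total: 5 h 17 min + 7 h 54 min + 9 h 54 min + 8 h 39 min + 4 h 42 min + 9 h 28 min = 45 h 54 min.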